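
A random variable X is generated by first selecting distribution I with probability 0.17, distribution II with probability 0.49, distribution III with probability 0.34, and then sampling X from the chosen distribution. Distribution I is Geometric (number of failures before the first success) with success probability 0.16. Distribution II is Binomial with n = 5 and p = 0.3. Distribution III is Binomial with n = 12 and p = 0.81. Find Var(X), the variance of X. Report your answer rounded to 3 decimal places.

20.304

Per component, I: μ=5.25, E[X²]=60.375; II: μ=1.5, E[X²]=3.3; III: μ=9.72, E[X²]=96.3252.
E[X] = 0.17·5.25 + 0.49·1.5 + 0.34·9.72 = 4.9323.
E[X²] = 0.17·60.375 + 0.49·3.3 + 0.34·96.3252 = 44.6313.
Var(X) = E[X²] − (E[X])² = 44.6313 − 24.3276 = 20.3037.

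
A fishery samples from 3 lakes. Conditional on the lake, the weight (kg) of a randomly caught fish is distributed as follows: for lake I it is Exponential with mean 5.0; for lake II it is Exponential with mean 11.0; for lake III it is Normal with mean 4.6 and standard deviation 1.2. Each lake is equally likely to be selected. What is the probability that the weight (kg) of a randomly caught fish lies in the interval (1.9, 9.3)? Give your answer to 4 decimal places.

Conditional on each lake, P(1.9 < X < 9.3): I: 0.528189; II: 0.412005; III: 0.987731.
By total probability, P(1.9 < X < 9.3) = 0.333333·0.528189 + 0.333333·0.412005 + 0.333333·0.987731 = 0.642641.

0.6426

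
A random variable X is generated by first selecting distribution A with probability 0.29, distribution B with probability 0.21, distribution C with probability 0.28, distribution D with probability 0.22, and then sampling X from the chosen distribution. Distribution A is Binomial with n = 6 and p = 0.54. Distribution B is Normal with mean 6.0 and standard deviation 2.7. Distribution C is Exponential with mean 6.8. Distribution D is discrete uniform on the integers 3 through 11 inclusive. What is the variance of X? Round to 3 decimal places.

18.858

Per component, A: μ=3.24, E[X²]=11.988; B: μ=6, E[X²]=43.29; C: μ=6.8, E[X²]=92.48; D: μ=7, E[X²]=55.6667.
E[X] = 0.29·3.24 + 0.21·6 + 0.28·6.8 + 0.22·7 = 5.6436.
E[X²] = 0.29·11.988 + 0.21·43.29 + 0.28·92.48 + 0.22·55.6667 = 50.7085.
Var(X) = E[X²] − (E[X])² = 50.7085 − 31.8502 = 18.8583.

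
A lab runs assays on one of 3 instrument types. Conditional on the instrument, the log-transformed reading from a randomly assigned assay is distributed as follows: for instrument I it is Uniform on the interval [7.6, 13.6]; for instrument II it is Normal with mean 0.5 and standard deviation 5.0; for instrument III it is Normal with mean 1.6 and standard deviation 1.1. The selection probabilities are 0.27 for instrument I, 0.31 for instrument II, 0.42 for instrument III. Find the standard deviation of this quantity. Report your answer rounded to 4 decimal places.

5.1913

Per component, I: μ=10.6, E[X²]=115.36; II: μ=0.5, E[X²]=25.25; III: μ=1.6, E[X²]=3.77.
E[X] = 0.27·10.6 + 0.31·0.5 + 0.42·1.6 = 3.689.
E[X²] = 0.27·115.36 + 0.31·25.25 + 0.42·3.77 = 40.5581.
Var(X) = E[X²] − (E[X])² = 40.5581 − 13.6087 = 26.9494.
SD(X) = √26.9494 = 5.19128.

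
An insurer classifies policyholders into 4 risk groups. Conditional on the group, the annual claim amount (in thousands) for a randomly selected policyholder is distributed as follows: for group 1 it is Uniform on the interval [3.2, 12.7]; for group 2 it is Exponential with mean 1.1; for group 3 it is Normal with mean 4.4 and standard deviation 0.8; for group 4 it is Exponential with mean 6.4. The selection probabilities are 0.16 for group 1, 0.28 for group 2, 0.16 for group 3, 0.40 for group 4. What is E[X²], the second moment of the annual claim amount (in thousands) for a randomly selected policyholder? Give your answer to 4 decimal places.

47.9613

For each component E[X²] = Var + (mean)², giving 1: 70.7233; 2: 2.42; 3: 20; 4: 81.92.
Overall E[X²] = 0.16·70.7233 + 0.28·2.42 + 0.16·20 + 0.4·81.92 = 47.9613.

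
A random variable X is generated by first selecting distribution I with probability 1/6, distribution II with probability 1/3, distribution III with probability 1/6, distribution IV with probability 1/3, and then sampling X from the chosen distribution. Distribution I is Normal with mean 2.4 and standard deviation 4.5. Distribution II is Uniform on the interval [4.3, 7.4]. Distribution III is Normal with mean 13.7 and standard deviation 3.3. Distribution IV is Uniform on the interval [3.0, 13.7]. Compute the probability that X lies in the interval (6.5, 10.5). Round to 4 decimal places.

Conditional on each component, P(6.5 < X < 10.5): I: 0.145188; II: 0.290323; III: 0.151537; IV: 0.373832.
By total probability, P(6.5 < X < 10.5) = 0.166667·0.145188 + 0.333333·0.290323 + 0.166667·0.151537 + 0.333333·0.373832 = 0.270839.

0.2708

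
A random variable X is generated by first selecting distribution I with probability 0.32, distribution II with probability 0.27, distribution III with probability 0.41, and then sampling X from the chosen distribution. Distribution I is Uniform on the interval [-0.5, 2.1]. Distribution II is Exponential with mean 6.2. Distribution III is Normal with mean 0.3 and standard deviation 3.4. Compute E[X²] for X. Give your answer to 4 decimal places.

For each component E[X²] = Var + (mean)², giving I: 1.20333; II: 76.88; III: 11.65.
Overall E[X²] = 0.32·1.20333 + 0.27·76.88 + 0.41·11.65 = 25.9192.

25.9192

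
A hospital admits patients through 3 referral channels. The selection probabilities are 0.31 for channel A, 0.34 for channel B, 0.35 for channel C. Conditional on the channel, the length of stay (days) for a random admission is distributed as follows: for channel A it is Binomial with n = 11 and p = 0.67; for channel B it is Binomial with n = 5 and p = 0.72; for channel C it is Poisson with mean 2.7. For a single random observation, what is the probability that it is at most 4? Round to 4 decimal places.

Conditional on each channel, P(X ≤ 4): A: 0.0365839; B: 0.806508; C: 0.862908.
By total probability, P(X ≤ 4) = 0.31·0.0365839 + 0.34·0.806508 + 0.35·0.862908 = 0.587572.

0.5876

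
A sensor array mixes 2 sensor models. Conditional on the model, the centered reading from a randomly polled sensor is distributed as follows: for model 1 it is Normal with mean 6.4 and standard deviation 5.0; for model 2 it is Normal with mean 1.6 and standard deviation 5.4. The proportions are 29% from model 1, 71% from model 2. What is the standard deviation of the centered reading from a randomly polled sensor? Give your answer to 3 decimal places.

5.718

Per component, 1: μ=6.4, E[X²]=65.96; 2: μ=1.6, E[X²]=31.72.
E[X] = 0.29·6.4 + 0.71·1.6 = 2.992.
E[X²] = 0.29·65.96 + 0.71·31.72 = 41.6496.
Var(X) = E[X²] − (E[X])² = 41.6496 − 8.95206 = 32.6975.
SD(X) = √32.6975 = 5.71818.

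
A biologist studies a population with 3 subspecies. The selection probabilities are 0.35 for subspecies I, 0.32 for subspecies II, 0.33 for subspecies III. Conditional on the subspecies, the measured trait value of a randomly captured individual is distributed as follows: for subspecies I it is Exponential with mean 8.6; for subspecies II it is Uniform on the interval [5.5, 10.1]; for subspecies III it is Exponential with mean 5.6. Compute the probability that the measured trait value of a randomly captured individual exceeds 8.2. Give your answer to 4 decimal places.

Conditional on each subspecies, P(X > 8.2): I: 0.385394; II: 0.413043; III: 0.231243.
By total probability, P(X > 8.2) = 0.35·0.385394 + 0.32·0.413043 + 0.33·0.231243 = 0.343372.

0.3434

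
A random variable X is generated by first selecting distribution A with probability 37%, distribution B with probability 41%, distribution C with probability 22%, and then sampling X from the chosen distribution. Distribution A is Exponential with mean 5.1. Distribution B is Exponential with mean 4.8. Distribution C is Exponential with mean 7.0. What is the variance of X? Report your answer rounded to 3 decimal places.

Per component, A: μ=5.1, E[X²]=52.02; B: μ=4.8, E[X²]=46.08; C: μ=7, E[X²]=98.
E[X] = 0.37·5.1 + 0.41·4.8 + 0.22·7 = 5.395.
E[X²] = 0.37·52.02 + 0.41·46.08 + 0.22·98 = 59.7002.
Var(X) = E[X²] − (E[X])² = 59.7002 − 29.106 = 30.5942.

30.594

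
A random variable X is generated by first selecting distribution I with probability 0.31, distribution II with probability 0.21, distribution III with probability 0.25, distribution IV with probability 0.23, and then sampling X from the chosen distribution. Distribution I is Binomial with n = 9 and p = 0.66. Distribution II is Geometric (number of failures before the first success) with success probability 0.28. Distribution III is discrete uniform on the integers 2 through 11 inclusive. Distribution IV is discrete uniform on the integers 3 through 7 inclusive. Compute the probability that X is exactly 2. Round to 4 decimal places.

Conditional on each component, P(X = 2): I: 0.0082365; II: 0.145152; III: 0.1; IV: 0.
By total probability, P(X = 2) = 0.31·0.0082365 + 0.21·0.145152 + 0.25·0.1 + 0.23·0 = 0.0580352.

0.0580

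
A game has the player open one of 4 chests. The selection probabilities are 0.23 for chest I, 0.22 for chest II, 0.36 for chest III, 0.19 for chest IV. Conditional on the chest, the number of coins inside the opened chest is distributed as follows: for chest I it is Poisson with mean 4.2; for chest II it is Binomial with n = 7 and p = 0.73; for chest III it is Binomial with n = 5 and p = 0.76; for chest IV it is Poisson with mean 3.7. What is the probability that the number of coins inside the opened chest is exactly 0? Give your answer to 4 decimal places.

Conditional on each chest, P(X = 0): I: 0.0149956; II: 0.000104604; III: 0.000796262; IV: 0.0247235.
By total probability, P(X = 0) = 0.23·0.0149956 + 0.22·0.000104604 + 0.36·0.000796262 + 0.19·0.0247235 = 0.00845612.

0.0085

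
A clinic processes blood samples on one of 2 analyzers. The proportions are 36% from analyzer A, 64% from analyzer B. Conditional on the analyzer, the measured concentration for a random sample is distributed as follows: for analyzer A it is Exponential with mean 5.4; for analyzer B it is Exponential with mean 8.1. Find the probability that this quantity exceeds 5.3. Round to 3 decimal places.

Conditional on each analyzer, P(X > 5.3): A: 0.374755; B: 0.519795.
By total probability, P(X > 5.3) = 0.36·0.374755 + 0.64·0.519795 = 0.467581.

0.468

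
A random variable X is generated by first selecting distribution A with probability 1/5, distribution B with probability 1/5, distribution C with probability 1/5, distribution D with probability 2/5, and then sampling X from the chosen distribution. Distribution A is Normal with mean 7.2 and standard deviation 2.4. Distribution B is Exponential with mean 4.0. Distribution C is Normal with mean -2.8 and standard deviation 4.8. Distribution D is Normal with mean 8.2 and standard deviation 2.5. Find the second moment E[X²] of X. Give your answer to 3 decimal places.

For each component E[X²] = Var + (mean)², giving A: 57.6; B: 32; C: 30.88; D: 73.49.
Overall E[X²] = 0.2·57.6 + 0.2·32 + 0.2·30.88 + 0.4·73.49 = 53.492.

53.492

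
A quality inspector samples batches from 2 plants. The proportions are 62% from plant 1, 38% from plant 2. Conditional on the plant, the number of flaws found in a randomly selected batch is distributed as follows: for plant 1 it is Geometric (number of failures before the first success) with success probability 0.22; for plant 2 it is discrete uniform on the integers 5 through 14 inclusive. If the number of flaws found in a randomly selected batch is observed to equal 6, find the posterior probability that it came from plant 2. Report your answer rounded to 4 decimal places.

Likelihoods P(X=6 | ·): 1: 0.0495439; 2: 0.1.
Posterior ∝ prior × likelihood. Numerator for 2: 0.38·0.1 = 0.038.
Normalizing constant: 0.62·0.0495439 + 0.38·0.1 = 0.0687172.
P(2 | observation) = 0.038 / 0.0687172 = 0.552991.

0.5530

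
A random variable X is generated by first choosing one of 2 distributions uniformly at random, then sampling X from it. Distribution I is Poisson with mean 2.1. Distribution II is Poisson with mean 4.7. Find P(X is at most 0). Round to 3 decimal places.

Conditional on each component, P(X ≤ 0): I: 0.122456; II: 0.00909528.
By total probability, P(X ≤ 0) = 0.5·0.122456 + 0.5·0.00909528 = 0.0657759.

0.066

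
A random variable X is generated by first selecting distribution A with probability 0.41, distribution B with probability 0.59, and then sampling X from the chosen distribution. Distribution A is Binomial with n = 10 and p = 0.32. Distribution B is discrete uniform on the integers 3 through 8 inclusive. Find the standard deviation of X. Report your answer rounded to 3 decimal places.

Per component, A: μ=3.2, E[X²]=12.416; B: μ=5.5, E[X²]=33.1667.
E[X] = 0.41·3.2 + 0.59·5.5 = 4.557.
E[X²] = 0.41·12.416 + 0.59·33.1667 = 24.6589.
Var(X) = E[X²] − (E[X])² = 24.6589 − 20.7662 = 3.89264.
SD(X) = √3.89264 = 1.97298.

1.973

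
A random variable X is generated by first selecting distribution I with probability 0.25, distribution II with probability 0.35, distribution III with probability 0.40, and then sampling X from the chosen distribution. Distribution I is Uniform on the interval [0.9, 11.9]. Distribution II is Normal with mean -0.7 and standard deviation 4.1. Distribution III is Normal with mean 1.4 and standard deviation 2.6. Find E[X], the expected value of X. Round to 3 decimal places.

Component means — I: 6.4; II: -0.7; III: 1.4.
E[X] = 0.25·6.4 + 0.35·-0.7 + 0.4·1.4 = 1.915.

1.915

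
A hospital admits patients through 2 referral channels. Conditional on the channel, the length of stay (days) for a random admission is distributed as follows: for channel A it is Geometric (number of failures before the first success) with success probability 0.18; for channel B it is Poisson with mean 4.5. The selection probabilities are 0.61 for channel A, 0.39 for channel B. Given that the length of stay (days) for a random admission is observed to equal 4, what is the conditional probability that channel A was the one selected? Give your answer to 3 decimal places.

0.401

Likelihoods P(X=4 | ·): A: 0.0813819; B: 0.189808.
Posterior ∝ prior × likelihood. Numerator for A: 0.61·0.0813819 = 0.049643.
Normalizing constant: 0.61·0.0813819 + 0.39·0.189808 = 0.123668.
P(A | observation) = 0.049643 / 0.123668 = 0.401421.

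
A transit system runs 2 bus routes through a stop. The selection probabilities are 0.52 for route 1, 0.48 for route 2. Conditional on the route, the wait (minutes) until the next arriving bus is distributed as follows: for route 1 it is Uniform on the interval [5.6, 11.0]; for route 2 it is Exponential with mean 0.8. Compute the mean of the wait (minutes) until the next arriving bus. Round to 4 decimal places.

4.7000

Component means — 1: 8.3; 2: 0.8.
E[X] = 0.52·8.3 + 0.48·0.8 = 4.7.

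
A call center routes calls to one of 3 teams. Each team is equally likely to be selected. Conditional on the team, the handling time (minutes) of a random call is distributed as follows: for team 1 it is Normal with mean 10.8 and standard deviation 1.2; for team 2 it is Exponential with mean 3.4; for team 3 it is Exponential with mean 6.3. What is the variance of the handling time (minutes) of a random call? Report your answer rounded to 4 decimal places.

26.8322

Per component, 1: μ=10.8, E[X²]=118.08; 2: μ=3.4, E[X²]=23.12; 3: μ=6.3, E[X²]=79.38.
E[X] = 0.333333·10.8 + 0.333333·3.4 + 0.333333·6.3 = 6.83333.
E[X²] = 0.333333·118.08 + 0.333333·23.12 + 0.333333·79.38 = 73.5267.
Var(X) = E[X²] − (E[X])² = 73.5267 − 46.6944 = 26.8322.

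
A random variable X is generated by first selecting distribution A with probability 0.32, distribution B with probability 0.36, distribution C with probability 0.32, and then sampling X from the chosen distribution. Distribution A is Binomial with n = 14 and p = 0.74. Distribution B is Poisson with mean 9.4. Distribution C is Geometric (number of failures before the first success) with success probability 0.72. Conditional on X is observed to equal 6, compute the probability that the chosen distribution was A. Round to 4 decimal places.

0.1032

Likelihoods P(X=6 | ·): A: 0.0102975; B: 0.0792623; C: 0.000346961.
Posterior ∝ prior × likelihood. Numerator for A: 0.32·0.0102975 = 0.0032952.
Normalizing constant: 0.32·0.0102975 + 0.36·0.0792623 + 0.32·0.000346961 = 0.0319406.
P(A | observation) = 0.0032952 / 0.0319406 = 0.103166.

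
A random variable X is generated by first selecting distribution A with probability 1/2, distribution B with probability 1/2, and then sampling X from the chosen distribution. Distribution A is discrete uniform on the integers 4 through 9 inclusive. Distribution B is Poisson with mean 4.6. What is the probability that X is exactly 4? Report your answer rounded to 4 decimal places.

0.1771

Conditional on each component, P(X = 4): A: 0.166667; B: 0.187528.
By total probability, P(X = 4) = 0.5·0.166667 + 0.5·0.187528 = 0.177097.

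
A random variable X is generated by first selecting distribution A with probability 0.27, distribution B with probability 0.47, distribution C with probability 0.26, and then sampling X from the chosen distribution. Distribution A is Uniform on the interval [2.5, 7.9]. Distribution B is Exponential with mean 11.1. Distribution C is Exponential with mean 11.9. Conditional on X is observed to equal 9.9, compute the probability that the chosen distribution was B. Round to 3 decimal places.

0.646

Likelihoods f(9.9 | ·): A: 0; B: 0.0369261; C: 0.036572.
Posterior ∝ prior × likelihood. Numerator for B: 0.47·0.0369261 = 0.0173553.
Normalizing constant: 0.27·0 + 0.47·0.0369261 + 0.26·0.036572 = 0.026864.
P(B | observation) = 0.0173553 / 0.026864 = 0.646042.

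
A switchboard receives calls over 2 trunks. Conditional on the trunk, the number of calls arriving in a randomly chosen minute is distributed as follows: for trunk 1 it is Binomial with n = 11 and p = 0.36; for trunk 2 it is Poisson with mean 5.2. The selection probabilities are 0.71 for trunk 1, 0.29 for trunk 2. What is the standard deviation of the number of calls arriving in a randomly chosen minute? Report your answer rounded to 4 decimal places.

1.9037

Per component, 1: μ=3.96, E[X²]=18.216; 2: μ=5.2, E[X²]=32.24.
E[X] = 0.71·3.96 + 0.29·5.2 = 4.3196.
E[X²] = 0.71·18.216 + 0.29·32.24 = 22.283.
Var(X) = E[X²] − (E[X])² = 22.283 − 18.6589 = 3.62402.
SD(X) = √3.62402 = 1.90368.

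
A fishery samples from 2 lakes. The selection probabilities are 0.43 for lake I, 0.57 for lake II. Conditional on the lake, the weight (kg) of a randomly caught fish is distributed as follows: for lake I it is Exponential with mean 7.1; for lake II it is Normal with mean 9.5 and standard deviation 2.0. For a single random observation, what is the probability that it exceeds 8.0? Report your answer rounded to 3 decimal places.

Conditional on each lake, P(X > 8.0): I: 0.324081; II: 0.773373.
By total probability, P(X > 8.0) = 0.43·0.324081 + 0.57·0.773373 = 0.580177.

0.580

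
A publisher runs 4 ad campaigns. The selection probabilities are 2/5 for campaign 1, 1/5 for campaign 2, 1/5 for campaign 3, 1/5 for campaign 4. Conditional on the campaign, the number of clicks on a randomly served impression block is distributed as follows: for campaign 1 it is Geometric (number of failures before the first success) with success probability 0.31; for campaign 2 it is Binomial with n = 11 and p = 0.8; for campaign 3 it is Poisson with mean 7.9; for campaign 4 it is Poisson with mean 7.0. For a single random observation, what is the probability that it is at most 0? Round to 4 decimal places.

Conditional on each campaign, P(X ≤ 0): 1: 0.31; 2: 2.048e-08; 3: 0.000370744; 4: 0.000911882.
By total probability, P(X ≤ 0) = 0.4·0.31 + 0.2·2.048e-08 + 0.2·0.000370744 + 0.2·0.000911882 = 0.124257.

0.1243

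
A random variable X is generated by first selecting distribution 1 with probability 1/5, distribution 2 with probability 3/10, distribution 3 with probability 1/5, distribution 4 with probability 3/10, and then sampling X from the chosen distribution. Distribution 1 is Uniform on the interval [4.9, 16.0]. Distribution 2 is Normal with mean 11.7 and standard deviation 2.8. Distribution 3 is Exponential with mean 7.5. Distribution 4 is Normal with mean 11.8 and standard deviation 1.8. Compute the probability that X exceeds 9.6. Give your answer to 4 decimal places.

0.6697

Conditional on each component, P(X > 9.6): 1: 0.576577; 2: 0.773373; 3: 0.278037; 4: 0.889188.
By total probability, P(X > 9.6) = 0.2·0.576577 + 0.3·0.773373 + 0.2·0.278037 + 0.3·0.889188 = 0.669691.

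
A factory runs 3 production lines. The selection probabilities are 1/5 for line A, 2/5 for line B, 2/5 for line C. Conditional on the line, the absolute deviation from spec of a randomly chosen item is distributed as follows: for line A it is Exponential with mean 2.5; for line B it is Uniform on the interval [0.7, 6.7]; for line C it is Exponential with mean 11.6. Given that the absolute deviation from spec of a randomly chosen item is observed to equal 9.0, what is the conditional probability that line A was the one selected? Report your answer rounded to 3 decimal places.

Likelihoods f(9.0 | ·): A: 0.0109295; B: 0; C: 0.0396816.
Posterior ∝ prior × likelihood. Numerator for A: 0.2·0.0109295 = 0.0021859.
Normalizing constant: 0.2·0.0109295 + 0.4·0 + 0.4·0.0396816 = 0.0180585.
P(A | observation) = 0.0021859 / 0.0180585 = 0.121045.

0.121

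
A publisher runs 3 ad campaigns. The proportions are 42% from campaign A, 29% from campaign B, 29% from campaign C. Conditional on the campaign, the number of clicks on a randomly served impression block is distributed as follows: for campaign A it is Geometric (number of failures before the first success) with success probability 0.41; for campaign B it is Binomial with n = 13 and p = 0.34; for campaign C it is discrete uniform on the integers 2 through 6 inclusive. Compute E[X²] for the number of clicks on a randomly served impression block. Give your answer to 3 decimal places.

14.075

For each component E[X²] = Var + (mean)², giving A: 5.58061; B: 22.4536; C: 18.
Overall E[X²] = 0.42·5.58061 + 0.29·22.4536 + 0.29·18 = 14.0754.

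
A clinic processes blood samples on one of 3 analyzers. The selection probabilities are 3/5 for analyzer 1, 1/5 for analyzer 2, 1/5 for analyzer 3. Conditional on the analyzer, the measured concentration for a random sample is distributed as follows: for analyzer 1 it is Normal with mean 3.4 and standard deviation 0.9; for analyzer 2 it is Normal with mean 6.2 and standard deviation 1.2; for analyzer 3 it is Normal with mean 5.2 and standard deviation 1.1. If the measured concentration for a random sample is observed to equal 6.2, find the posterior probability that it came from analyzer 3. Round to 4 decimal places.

Likelihoods f(6.2 | ·): 1: 0.00350668; 2: 0.332452; 3: 0.239915.
Posterior ∝ prior × likelihood. Numerator for 3: 0.2·0.239915 = 0.0479829.
Normalizing constant: 0.6·0.00350668 + 0.2·0.332452 + 0.2·0.239915 = 0.116577.
P(3 | observation) = 0.0479829 / 0.116577 = 0.411598.

0.4116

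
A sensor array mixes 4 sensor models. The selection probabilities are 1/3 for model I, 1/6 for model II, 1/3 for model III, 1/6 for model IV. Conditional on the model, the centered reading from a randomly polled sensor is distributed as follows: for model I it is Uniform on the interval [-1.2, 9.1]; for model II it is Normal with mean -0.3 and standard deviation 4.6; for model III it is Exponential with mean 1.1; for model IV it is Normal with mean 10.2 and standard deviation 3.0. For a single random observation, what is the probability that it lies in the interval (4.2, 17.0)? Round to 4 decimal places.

Conditional on each model, P(4.2 < X < 17.0): I: 0.475728; II: 0.163888; III: 0.0219675; IV: 0.965545.
By total probability, P(4.2 < X < 17.0) = 0.333333·0.475728 + 0.166667·0.163888 + 0.333333·0.0219675 + 0.166667·0.965545 = 0.354137.

0.3541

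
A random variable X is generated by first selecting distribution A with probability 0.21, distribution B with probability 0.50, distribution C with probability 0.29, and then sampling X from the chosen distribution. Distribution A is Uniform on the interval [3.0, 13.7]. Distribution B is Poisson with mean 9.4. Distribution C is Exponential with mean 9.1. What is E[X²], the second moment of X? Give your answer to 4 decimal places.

113.5551

For each component E[X²] = Var + (mean)², giving A: 79.2633; B: 97.76; C: 165.62.
Overall E[X²] = 0.21·79.2633 + 0.5·97.76 + 0.29·165.62 = 113.555.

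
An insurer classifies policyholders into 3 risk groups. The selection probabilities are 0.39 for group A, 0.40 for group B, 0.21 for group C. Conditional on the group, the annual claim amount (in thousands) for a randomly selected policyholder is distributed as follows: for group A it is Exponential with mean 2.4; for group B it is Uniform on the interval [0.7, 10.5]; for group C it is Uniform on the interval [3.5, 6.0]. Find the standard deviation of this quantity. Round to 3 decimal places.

2.769

Per component, A: μ=2.4, E[X²]=11.52; B: μ=5.6, E[X²]=39.3633; C: μ=4.75, E[X²]=23.0833.
E[X] = 0.39·2.4 + 0.4·5.6 + 0.21·4.75 = 4.1735.
E[X²] = 0.39·11.52 + 0.4·39.3633 + 0.21·23.0833 = 25.0856.
Var(X) = E[X²] − (E[X])² = 25.0856 − 17.4181 = 7.66753.
SD(X) = √7.66753 = 2.76903.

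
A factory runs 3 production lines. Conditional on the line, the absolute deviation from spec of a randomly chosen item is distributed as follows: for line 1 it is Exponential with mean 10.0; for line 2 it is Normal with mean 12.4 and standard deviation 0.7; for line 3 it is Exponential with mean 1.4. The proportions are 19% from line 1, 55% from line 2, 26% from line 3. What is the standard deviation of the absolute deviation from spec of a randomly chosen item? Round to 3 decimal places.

Per component, 1: μ=10, E[X²]=200; 2: μ=12.4, E[X²]=154.25; 3: μ=1.4, E[X²]=3.92.
E[X] = 0.19·10 + 0.55·12.4 + 0.26·1.4 = 9.084.
E[X²] = 0.19·200 + 0.55·154.25 + 0.26·3.92 = 123.857.
Var(X) = E[X²] − (E[X])² = 123.857 − 82.5191 = 41.3376.
SD(X) = √41.3376 = 6.42944.

6.429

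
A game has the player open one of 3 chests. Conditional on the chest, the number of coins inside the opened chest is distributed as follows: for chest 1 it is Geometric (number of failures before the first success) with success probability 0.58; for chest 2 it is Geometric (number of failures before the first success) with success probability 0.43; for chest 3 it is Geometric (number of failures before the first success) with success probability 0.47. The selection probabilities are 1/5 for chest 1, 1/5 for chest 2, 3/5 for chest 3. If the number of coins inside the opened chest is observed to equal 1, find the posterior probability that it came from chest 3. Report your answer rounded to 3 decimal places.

Likelihoods P(X=1 | ·): 1: 0.2436; 2: 0.2451; 3: 0.2491.
Posterior ∝ prior × likelihood. Numerator for 3: 0.6·0.2491 = 0.14946.
Normalizing constant: 0.2·0.2436 + 0.2·0.2451 + 0.6·0.2491 = 0.2472.
P(3 | observation) = 0.14946 / 0.2472 = 0.604612.

0.605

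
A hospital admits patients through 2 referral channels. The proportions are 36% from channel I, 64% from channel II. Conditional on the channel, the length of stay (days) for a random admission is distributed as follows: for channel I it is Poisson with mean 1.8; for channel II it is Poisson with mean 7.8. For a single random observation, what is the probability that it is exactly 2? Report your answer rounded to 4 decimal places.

0.1044

Conditional on each channel, P(X = 2): I: 0.267784; II: 0.0124641.
By total probability, P(X = 2) = 0.36·0.267784 + 0.64·0.0124641 = 0.104379.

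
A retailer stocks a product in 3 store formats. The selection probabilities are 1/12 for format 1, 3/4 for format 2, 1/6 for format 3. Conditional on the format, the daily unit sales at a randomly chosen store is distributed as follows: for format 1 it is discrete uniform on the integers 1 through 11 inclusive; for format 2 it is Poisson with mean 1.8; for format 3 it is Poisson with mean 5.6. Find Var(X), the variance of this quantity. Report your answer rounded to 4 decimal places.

6.0264

Per component, 1: μ=6, E[X²]=46; 2: μ=1.8, E[X²]=5.04; 3: μ=5.6, E[X²]=36.96.
E[X] = 0.0833333·6 + 0.75·1.8 + 0.166667·5.6 = 2.78333.
E[X²] = 0.0833333·46 + 0.75·5.04 + 0.166667·36.96 = 13.7733.
Var(X) = E[X²] − (E[X])² = 13.7733 − 7.74694 = 6.02639.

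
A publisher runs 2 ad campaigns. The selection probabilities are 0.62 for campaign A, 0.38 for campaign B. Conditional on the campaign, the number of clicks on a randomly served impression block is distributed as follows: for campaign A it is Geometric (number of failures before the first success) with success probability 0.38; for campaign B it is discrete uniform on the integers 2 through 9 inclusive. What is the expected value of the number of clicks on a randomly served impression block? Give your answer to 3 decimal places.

Component means — A: 1.63158; B: 5.5.
E[X] = 0.62·1.63158 + 0.38·5.5 = 3.10158.

3.102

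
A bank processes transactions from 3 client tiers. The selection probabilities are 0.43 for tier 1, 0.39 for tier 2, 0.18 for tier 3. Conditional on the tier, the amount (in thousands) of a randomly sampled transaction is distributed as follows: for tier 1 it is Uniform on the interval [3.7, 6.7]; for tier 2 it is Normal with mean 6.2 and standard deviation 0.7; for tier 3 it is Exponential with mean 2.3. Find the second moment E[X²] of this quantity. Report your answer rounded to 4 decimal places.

For each component E[X²] = Var + (mean)², giving 1: 27.79; 2: 38.93; 3: 10.58.
Overall E[X²] = 0.43·27.79 + 0.39·38.93 + 0.18·10.58 = 29.0368.

29.0368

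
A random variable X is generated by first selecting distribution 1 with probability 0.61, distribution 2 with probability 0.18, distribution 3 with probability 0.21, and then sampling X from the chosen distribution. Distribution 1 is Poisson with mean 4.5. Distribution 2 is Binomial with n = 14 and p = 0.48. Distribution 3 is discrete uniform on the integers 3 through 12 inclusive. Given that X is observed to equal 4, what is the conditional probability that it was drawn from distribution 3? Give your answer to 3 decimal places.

Likelihoods P(X=4 | ·): 1: 0.189808; 2: 0.0768126; 3: 0.1.
Posterior ∝ prior × likelihood. Numerator for 3: 0.21·0.1 = 0.021.
Normalizing constant: 0.61·0.189808 + 0.18·0.0768126 + 0.21·0.1 = 0.150609.
P(3 | observation) = 0.021 / 0.150609 = 0.139434.

0.139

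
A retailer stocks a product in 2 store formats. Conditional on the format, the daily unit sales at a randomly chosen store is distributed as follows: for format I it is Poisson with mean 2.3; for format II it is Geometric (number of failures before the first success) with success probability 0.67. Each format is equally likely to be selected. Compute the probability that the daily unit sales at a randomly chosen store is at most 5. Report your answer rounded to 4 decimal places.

Conditional on each format, P(X ≤ 5): I: 0.970024; II: 0.998709.
By total probability, P(X ≤ 5) = 0.5·0.970024 + 0.5·0.998709 = 0.984366.

0.9844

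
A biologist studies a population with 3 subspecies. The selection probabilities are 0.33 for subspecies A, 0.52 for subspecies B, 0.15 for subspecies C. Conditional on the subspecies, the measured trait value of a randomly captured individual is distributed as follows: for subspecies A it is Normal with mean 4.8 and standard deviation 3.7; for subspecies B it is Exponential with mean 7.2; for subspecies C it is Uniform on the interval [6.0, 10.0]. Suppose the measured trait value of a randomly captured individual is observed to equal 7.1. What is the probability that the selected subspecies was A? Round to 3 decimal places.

0.313

Likelihoods f(7.1 | ·): A: 0.0888791; B: 0.051809; C: 0.25.
Posterior ∝ prior × likelihood. Numerator for A: 0.33·0.0888791 = 0.0293301.
Normalizing constant: 0.33·0.0888791 + 0.52·0.051809 + 0.15·0.25 = 0.0937708.
P(A | observation) = 0.0293301 / 0.0937708 = 0.312785.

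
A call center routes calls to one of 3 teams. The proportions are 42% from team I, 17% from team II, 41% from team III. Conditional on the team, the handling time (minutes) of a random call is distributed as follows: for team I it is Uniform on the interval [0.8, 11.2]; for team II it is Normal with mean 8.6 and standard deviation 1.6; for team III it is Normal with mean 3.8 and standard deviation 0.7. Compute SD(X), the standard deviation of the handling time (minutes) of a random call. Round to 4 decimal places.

Per component, I: μ=6, E[X²]=45.0133; II: μ=8.6, E[X²]=76.52; III: μ=3.8, E[X²]=14.93.
E[X] = 0.42·6 + 0.17·8.6 + 0.41·3.8 = 5.54.
E[X²] = 0.42·45.0133 + 0.17·76.52 + 0.41·14.93 = 38.0353.
Var(X) = E[X²] − (E[X])² = 38.0353 − 30.6916 = 7.3437.
SD(X) = √7.3437 = 2.70993.

2.7099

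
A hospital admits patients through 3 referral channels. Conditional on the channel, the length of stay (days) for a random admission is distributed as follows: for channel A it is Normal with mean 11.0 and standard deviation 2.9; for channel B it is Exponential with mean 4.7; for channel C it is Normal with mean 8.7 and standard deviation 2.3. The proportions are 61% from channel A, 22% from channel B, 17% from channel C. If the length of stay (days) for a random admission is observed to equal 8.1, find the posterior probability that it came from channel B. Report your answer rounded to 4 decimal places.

0.0952

Likelihoods f(8.1 | ·): A: 0.0834382; B: 0.0379697; C: 0.16765.
Posterior ∝ prior × likelihood. Numerator for B: 0.22·0.0379697 = 0.00835333.
Normalizing constant: 0.61·0.0834382 + 0.22·0.0379697 + 0.17·0.16765 = 0.0877512.
P(B | observation) = 0.00835333 / 0.0877512 = 0.0951934.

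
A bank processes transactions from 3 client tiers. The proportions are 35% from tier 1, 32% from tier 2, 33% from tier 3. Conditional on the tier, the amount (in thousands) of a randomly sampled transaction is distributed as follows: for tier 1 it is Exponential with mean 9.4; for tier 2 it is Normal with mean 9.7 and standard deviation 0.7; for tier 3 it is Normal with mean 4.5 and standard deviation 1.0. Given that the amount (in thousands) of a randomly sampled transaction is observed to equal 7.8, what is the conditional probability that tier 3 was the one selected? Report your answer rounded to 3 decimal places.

Likelihoods f(7.8 | ·): 1: 0.0463981; 2: 0.0143223; 3: 0.00172257.
Posterior ∝ prior × likelihood. Numerator for 3: 0.33·0.00172257 = 0.000568448.
Normalizing constant: 0.35·0.0463981 + 0.32·0.0143223 + 0.33·0.00172257 = 0.0213909.
P(3 | observation) = 0.000568448 / 0.0213909 = 0.0265743.

0.027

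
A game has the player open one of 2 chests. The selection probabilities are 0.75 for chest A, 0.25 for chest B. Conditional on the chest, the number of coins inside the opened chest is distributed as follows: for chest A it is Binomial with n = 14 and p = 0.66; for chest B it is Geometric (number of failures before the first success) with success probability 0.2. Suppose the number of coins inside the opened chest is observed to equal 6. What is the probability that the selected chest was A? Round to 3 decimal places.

Likelihoods P(X=6 | ·): A: 0.0443252; B: 0.0524288.
Posterior ∝ prior × likelihood. Numerator for A: 0.75·0.0443252 = 0.0332439.
Normalizing constant: 0.75·0.0443252 + 0.25·0.0524288 = 0.0463511.
P(A | observation) = 0.0332439 / 0.0463511 = 0.717219.

0.717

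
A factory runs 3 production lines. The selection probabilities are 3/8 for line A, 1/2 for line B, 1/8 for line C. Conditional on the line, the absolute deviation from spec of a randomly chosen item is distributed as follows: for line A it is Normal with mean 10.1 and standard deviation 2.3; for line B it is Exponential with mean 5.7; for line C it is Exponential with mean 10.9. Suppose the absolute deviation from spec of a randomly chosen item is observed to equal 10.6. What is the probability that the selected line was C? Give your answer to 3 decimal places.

0.053

Likelihoods f(10.6 | ·): A: 0.169403; B: 0.0273206; C: 0.0346922.
Posterior ∝ prior × likelihood. Numerator for C: 0.125·0.0346922 = 0.00433653.
Normalizing constant: 0.375·0.169403 + 0.5·0.0273206 + 0.125·0.0346922 = 0.0815228.
P(C | observation) = 0.00433653 / 0.0815228 = 0.0531941.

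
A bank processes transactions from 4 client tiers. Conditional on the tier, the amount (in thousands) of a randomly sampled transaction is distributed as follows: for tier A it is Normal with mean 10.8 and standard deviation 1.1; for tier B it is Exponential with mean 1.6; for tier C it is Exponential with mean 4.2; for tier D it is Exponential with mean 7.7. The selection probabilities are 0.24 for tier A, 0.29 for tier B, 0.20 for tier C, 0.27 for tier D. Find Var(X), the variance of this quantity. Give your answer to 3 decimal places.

33.141

Per component, A: μ=10.8, E[X²]=117.85; B: μ=1.6, E[X²]=5.12; C: μ=4.2, E[X²]=35.28; D: μ=7.7, E[X²]=118.58.
E[X] = 0.24·10.8 + 0.29·1.6 + 0.2·4.2 + 0.27·7.7 = 5.975.
E[X²] = 0.24·117.85 + 0.29·5.12 + 0.2·35.28 + 0.27·118.58 = 68.8414.
Var(X) = E[X²] − (E[X])² = 68.8414 − 35.7006 = 33.1408.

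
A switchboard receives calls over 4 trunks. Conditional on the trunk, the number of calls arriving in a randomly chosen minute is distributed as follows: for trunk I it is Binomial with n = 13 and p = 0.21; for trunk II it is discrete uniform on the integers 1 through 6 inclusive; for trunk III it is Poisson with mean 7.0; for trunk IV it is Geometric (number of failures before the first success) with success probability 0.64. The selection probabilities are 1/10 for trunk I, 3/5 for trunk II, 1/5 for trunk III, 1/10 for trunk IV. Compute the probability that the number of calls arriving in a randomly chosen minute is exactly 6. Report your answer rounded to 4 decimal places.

0.1328

Conditional on each trunk, P(X = 6): I: 0.0282633; II: 0.166667; III: 0.149003; IV: 0.00139314.
By total probability, P(X = 6) = 0.1·0.0282633 + 0.6·0.166667 + 0.2·0.149003 + 0.1·0.00139314 = 0.132766.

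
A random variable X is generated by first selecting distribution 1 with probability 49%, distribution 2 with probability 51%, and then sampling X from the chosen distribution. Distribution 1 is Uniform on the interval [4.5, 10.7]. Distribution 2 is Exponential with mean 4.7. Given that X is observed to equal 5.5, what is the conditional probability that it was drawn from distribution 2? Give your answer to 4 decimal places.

0.2988

Likelihoods f(5.5 | ·): 1: 0.16129; 2: 0.0660215.
Posterior ∝ prior × likelihood. Numerator for 2: 0.51·0.0660215 = 0.033671.
Normalizing constant: 0.49·0.16129 + 0.51·0.0660215 = 0.112703.
P(2 | observation) = 0.033671 / 0.112703 = 0.298758.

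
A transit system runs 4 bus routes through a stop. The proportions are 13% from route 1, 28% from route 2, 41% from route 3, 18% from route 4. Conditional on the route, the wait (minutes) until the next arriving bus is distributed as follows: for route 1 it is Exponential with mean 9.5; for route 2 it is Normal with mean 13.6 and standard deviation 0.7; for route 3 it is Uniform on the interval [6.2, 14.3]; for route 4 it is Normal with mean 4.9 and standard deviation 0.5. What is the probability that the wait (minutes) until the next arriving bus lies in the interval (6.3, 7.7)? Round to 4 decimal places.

0.0805

Conditional on each route, P(6.3 < X < 7.7): 1: 0.0705978; 2: 0; 3: 0.17284; 4: 0.00255512.
By total probability, P(6.3 < X < 7.7) = 0.13·0.0705978 + 0.28·0 + 0.41·0.17284 + 0.18·0.00255512 = 0.0805018.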